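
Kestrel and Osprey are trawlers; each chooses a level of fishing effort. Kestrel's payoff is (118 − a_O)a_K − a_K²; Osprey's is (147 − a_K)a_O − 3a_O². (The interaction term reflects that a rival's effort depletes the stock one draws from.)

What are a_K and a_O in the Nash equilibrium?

Expanding Kestrel's payoff: 118a_K − a_Oa_K − a_K².
∂π/∂a_K = 118 − a_O − 2a_K = 0, so a_K = 59 − 0.5a_O.
Likewise for Osprey: a_O = 24.5 − (1/6)a_K.
Substituting the second reaction function into the first: a_K = 59 − 0.5(24.5 − (1/6)a_K), which gives (11/12)a_K = 46.75 ⇒ a_K = 51.
Then a_O = 24.5 − (1/6)·51 = 16.

51, 16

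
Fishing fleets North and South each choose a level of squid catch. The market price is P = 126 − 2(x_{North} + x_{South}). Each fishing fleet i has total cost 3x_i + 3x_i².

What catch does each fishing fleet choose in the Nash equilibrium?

10.25

Fishing fleet North's profit: π = x_{North}(126 − 2(x_{North} + x_{South})) − 3x_{North} − 3x_{North}².
∂π/∂x_{North} = 123 − 10x_{North} − 2x_{South} = 0, so x_{North} = 12.3 − 0.2x_{South}.
Setting x_{North} = x_{South} in the reaction function: x_{North} = 12.3 − 0.2x_{North}, so x_{North} = 12.3 / 1.2 = 10.25.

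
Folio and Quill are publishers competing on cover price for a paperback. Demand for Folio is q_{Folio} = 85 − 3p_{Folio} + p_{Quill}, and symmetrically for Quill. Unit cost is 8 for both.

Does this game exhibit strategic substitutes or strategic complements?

Folio's profit: π = (p_{Folio} − 8)(85 − 3p_{Folio} + p_{Quill}).
∂π/∂p_{Folio} = 109 − 6p_{Folio} + p_{Quill} = 0 ⇒ p_{Folio} = 109/6 + (1/6)p_{Quill}.
The best-response slope dp_{Folio}/dp_{Quill} = 1/6 > 0: the reaction function is upward-sloping, so the choices are strategic complements.

strategic complements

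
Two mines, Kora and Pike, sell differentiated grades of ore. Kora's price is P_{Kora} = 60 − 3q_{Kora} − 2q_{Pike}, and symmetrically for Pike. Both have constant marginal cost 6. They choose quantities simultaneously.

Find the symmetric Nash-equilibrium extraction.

Mine Kora's profit: π = q_{Kora}(60 − 3q_{Kora} − 2q_{Pike}) − 6q_{Kora}.
∂π/∂q_{Kora} = 54 − 6q_{Kora} − 2q_{Pike} = 0 ⇒ q_{Kora} = 9 − (1/3)q_{Pike}.
Setting q_{Kora} = q_{Pike} in the reaction function: q_{Kora} = 9 − (1/3)q_{Kora}, so q_{Kora} = 9 / (4/3) = 6.75.

6.75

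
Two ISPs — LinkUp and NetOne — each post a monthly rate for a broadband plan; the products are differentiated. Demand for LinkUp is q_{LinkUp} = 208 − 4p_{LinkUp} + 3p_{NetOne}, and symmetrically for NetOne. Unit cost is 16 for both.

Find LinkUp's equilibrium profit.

LinkUp's profit: π = (p_{LinkUp} − 16)(208 − 4p_{LinkUp} + 3p_{NetOne}).
∂π/∂p_{LinkUp} = 272 − 8p_{LinkUp} + 3p_{NetOne} = 0 ⇒ p_{LinkUp} = 34 + 0.375p_{NetOne}.
The game is symmetric, so in equilibrium p_{NetOne} = p_{LinkUp}: the reaction function gives 0.625p_{LinkUp} = 34, hence p_{LinkUp} = 54.4.
q_{LinkUp} = 208 − 4·54.4 + 3·54.4 = 153.6.
Profit = (54.4 − 16)·153.6 = 5898.24.

5898.24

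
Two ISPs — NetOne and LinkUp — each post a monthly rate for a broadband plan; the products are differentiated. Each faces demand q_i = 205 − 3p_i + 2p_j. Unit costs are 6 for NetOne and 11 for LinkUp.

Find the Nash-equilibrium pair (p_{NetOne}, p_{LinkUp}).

NetOne's profit: π = (p_{NetOne} − 6)(205 − 3p_{NetOne} + 2p_{LinkUp}).
∂π/∂p_{NetOne} = 223 − 6p_{NetOne} + 2p_{LinkUp} = 0 ⇒ p_{NetOne} = 223/6 + (1/3)p_{LinkUp}.
Similarly p_{LinkUp} = 119/3 + (1/3)p_{NetOne}.
Solving the two reaction functions simultaneously: (1 − (1/3)(1/3))p_{NetOne} = 223/6 + (1/3)·(119/3), so (8/9)p_{NetOne} = 907/18 and p_{NetOne} = 56.6875.
Then p_{LinkUp} = 119/3 + (1/3)·56.6875 = 58.5625.

56.6875, 58.5625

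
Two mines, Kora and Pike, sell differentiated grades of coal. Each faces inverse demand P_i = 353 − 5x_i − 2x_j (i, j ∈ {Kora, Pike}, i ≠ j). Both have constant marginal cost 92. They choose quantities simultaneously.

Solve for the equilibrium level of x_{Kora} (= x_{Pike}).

21.75

Mine Kora's profit: π = x_{Kora}(353 − 5x_{Kora} − 2x_{Pike}) − 92x_{Kora}.
∂π/∂x_{Kora} = 261 − 10x_{Kora} − 2x_{Pike} = 0 ⇒ x_{Kora} = 26.1 − 0.2x_{Pike}.
Setting x_{Kora} = x_{Pike} in the reaction function: x_{Kora} = 26.1 − 0.2x_{Kora}, so x_{Kora} = 26.1 / 1.2 = 21.75.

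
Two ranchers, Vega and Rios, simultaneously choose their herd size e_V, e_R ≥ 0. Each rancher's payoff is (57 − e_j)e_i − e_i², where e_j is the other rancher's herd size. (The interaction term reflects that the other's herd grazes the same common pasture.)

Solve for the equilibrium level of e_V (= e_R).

19

Vega's payoff is (57 − e_R)e_V − e_V².
∂π/∂e_V = 57 − e_R − 2e_V = 0, so e_V = 28.5 − 0.5e_R.
The game is symmetric, so in equilibrium e_R = e_V: the reaction function gives 1.5e_V = 28.5, hence e_V = 19.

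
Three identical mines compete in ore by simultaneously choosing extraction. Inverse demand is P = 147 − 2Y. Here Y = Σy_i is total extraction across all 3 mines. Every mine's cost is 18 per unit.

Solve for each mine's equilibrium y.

16.125

A representative mine's profit is π_i = y_i(147 − 2Y) − 18y_i, with Y = y_i + Σ_{j≠i} y_j.
First-order condition: 129 − 4y_i − 2Σ_{j≠i} y_j = 0.
Imposing symmetry (y_j = y for all j) turns Σ_{j≠i} y_j into 2y, so 129 = 8y and y = 16.125.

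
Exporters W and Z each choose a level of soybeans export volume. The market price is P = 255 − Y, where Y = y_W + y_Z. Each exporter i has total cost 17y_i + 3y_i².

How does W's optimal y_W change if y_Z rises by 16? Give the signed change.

Exporter W's profit: π = y_W(255 − (y_W + y_Z)) − 17y_W − 3y_W².
∂π/∂y_W = 238 − 8y_W − y_Z = 0, so y_W = 29.75 − 0.125y_Z.
The reaction-function slope is −0.125, so a 16-unit rise in y_Z moves y_W by −0.125 × 16 = −2. W's best response falls — the actions are strategic substitutes.

-2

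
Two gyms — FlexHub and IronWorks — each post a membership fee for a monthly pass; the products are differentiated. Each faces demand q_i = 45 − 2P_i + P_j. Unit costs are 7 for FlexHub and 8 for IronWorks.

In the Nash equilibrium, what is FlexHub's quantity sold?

FlexHub's profit: π = (P_{FlexHub} − 7)(45 − 2P_{FlexHub} + P_{IronWorks}).
∂π/∂P_{FlexHub} = 59 − 4P_{FlexHub} + P_{IronWorks} = 0 ⇒ P_{FlexHub} = 14.75 + 0.25P_{IronWorks}.
Similarly P_{IronWorks} = 15.25 + 0.25P_{FlexHub}.
Substituting the second reaction function into the first: P_{FlexHub} = 14.75 + 0.25(15.25 + 0.25P_{FlexHub}), which gives 0.9375P_{FlexHub} = 18.5625 ⇒ P_{FlexHub} = 19.8.
Then P_{IronWorks} = 15.25 + 0.25·19.8 = 20.2.
q_{FlexHub} = 45 − 2·19.8 + 20.2 = 25.6.

25.6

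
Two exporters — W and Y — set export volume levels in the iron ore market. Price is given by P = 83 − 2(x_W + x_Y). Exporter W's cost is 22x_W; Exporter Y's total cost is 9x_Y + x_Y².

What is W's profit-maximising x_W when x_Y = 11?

Exporter W's profit: π = x_W(83 − 2(x_W + x_Y)) − 22x_W.
∂π/∂x_W = 61 − 4x_W − 2x_Y = 0, so x_W = 15.25 − 0.5x_Y.
At x_Y = 11: x_W = 15.25 − 0.5·11 = 9.75.

9.75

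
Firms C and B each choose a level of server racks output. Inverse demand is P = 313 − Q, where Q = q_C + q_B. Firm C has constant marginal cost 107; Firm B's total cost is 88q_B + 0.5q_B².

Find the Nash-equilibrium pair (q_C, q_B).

78.6, 48.8

Firm C's profit: π = q_C(313 − (q_C + q_B)) − 107q_C.
∂π/∂q_C = 206 − 2q_C − q_B = 0, so q_C = 103 − 0.5q_B.
For B: ∂π/∂q_B = 225 − 3q_B − q_C = 0 ⇒ q_B = 75 − (1/3)q_C.
Solving the two reaction functions simultaneously: (1 − (−0.5)(−1/3))q_C = 103 − 0.5·75, so (5/6)q_C = 65.5 and q_C = 78.6.
Then q_B = 75 − (1/3)·78.6 = 48.8.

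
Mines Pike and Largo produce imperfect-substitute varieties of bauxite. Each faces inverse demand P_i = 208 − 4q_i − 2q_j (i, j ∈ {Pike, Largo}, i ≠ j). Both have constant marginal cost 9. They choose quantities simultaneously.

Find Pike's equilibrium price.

Mine Pike's profit: π = q_{Pike}(208 − 4q_{Pike} − 2q_{Largo}) − 9q_{Pike}.
∂π/∂q_{Pike} = 199 − 8q_{Pike} − 2q_{Largo} = 0 ⇒ q_{Pike} = 24.875 − 0.25q_{Largo}.
By symmetry q_{Largo} = q_{Pike}; substituting into the reaction function, 1.25q_{Pike} = 24.875 and q_{Pike} = 19.9.
P_{Pike} = 208 − 4·19.9 − 2·19.9 = 88.6.

88.6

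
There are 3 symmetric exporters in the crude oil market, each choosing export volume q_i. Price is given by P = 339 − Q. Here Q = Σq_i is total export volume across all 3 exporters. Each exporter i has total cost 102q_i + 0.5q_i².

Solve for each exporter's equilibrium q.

47.4

A representative exporter's profit is π_i = q_i(339 − Q) − 102q_i − 0.5q_i², with Q = q_i + Σ_{j≠i} q_j.
First-order condition: 237 − 3q_i − Σ_{j≠i} q_j = 0.
With identical exporters, set every q_j = q: then 237 − 3q − 2q = 0, i.e. q = 237/5 = 47.4.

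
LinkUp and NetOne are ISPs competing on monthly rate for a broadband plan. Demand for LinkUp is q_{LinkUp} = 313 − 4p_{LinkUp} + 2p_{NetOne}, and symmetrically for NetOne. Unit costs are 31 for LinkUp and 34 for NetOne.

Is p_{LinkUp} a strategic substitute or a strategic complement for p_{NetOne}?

strategic complements

LinkUp's profit: π = (p_{LinkUp} − 31)(313 − 4p_{LinkUp} + 2p_{NetOne}).
∂π/∂p_{LinkUp} = 437 − 8p_{LinkUp} + 2p_{NetOne} = 0 ⇒ p_{LinkUp} = 54.625 + 0.25p_{NetOne}.
The best-response slope dp_{LinkUp}/dp_{NetOne} = 0.25 > 0: the reaction function is upward-sloping, so the choices are strategic complements.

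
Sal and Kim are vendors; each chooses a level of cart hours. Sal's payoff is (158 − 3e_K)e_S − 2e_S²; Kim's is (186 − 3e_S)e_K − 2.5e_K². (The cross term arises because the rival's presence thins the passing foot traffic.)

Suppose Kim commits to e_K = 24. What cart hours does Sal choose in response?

Expanding Sal's payoff: 158e_S − 3e_Ke_S − 2e_S².
∂π/∂e_S = 158 − 3e_K − 4e_S = 0, so e_S = 39.5 − 0.75e_K.
At e_K = 24: e_S = 39.5 − 0.75·24 = 21.5.

21.5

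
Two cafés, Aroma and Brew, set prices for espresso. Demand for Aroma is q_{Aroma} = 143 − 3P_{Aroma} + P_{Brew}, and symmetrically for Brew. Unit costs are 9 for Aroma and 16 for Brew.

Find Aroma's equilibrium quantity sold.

Aroma's profit: π = (P_{Aroma} − 9)(143 − 3P_{Aroma} + P_{Brew}).
∂π/∂P_{Aroma} = 170 − 6P_{Aroma} + P_{Brew} = 0 ⇒ P_{Aroma} = 85/3 + (1/6)P_{Brew}.
Similarly P_{Brew} = 191/6 + (1/6)P_{Aroma}.
Plugging P_{Brew} into Aroma's best response: P_{Aroma} = 85/3 + (1/6)(191/6 + (1/6)P_{Aroma}) ⇒ (35/36)P_{Aroma} = 1211/36, so P_{Aroma} = 34.6.
Then P_{Brew} = 191/6 + (1/6)·34.6 = 37.6.
q_{Aroma} = 143 − 3·34.6 + 37.6 = 76.8.

76.8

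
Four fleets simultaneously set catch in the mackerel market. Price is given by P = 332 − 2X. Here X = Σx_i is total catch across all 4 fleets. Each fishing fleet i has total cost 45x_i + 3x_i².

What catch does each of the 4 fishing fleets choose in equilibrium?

17.9375

A representative fishing fleet's profit is π_i = x_i(332 − 2X) − 45x_i − 3x_i², with X = x_i + Σ_{j≠i} x_j.
First-order condition: 287 − 10x_i − 2Σ_{j≠i} x_j = 0.
Imposing symmetry (x_j = x for all j) turns Σ_{j≠i} x_j into 3x, so 287 = 16x and x = 17.9375.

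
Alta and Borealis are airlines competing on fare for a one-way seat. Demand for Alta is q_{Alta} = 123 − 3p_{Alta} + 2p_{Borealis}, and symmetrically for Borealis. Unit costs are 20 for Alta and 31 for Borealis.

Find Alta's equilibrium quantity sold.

Alta's profit: π = (p_{Alta} − 20)(123 − 3p_{Alta} + 2p_{Borealis}).
∂π/∂p_{Alta} = 183 − 6p_{Alta} + 2p_{Borealis} = 0 ⇒ p_{Alta} = 30.5 + (1/3)p_{Borealis}.
Similarly p_{Borealis} = 36 + (1/3)p_{Alta}.
Solving the two reaction functions simultaneously: (1 − (1/3)(1/3))p_{Alta} = 30.5 + (1/3)·36, so (8/9)p_{Alta} = 42.5 and p_{Alta} = 47.8125.
Then p_{Borealis} = 36 + (1/3)·47.8125 = 51.9375.
q_{Alta} = 123 − 3·47.8125 + 2·51.9375 = 83.4375.

83.4375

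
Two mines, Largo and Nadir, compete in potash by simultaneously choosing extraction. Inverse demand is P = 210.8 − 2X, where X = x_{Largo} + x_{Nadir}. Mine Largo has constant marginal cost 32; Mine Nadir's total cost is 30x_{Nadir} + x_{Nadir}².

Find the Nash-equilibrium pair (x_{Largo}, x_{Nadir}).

Mine Largo's profit: π = x_{Largo}(210.8 − 2(x_{Largo} + x_{Nadir})) − 32x_{Largo}.
∂π/∂x_{Largo} = 178.8 − 4x_{Largo} − 2x_{Nadir} = 0, so x_{Largo} = 44.7 − 0.5x_{Nadir}.
For Nadir: ∂π/∂x_{Nadir} = 180.8 − 6x_{Nadir} − 2x_{Largo} = 0 ⇒ x_{Nadir} = 452/15 − (1/3)x_{Largo}.
Solving the two reaction functions simultaneously: (1 − (−0.5)(−1/3))x_{Largo} = 44.7 − 0.5·(452/15), so (5/6)x_{Largo} = 889/30 and x_{Largo} = 35.56.
Then x_{Nadir} = 452/15 − (1/3)·35.56 = 18.28.

35.56, 18.28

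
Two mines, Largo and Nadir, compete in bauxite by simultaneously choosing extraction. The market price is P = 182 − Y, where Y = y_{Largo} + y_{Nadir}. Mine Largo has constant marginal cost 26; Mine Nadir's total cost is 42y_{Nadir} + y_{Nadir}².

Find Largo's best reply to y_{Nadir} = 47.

Mine Largo's profit: π = y_{Largo}(182 − (y_{Largo} + y_{Nadir})) − 26y_{Largo}.
∂π/∂y_{Largo} = 156 − 2y_{Largo} − y_{Nadir} = 0, so y_{Largo} = 78 − 0.5y_{Nadir}.
At y_{Nadir} = 47: y_{Largo} = 78 − 0.5·47 = 54.5.

54.5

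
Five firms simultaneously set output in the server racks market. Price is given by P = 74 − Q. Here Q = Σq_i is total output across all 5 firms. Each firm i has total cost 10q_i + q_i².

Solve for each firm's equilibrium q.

A representative firm's profit is π_i = q_i(74 − Q) − 10q_i − q_i², with Q = q_i + Σ_{j≠i} q_j.
First-order condition: 64 − 4q_i − Σ_{j≠i} q_j = 0.
Imposing symmetry (q_j = q for all j) turns Σ_{j≠i} q_j into 4q, so 64 = 8q and q = 8.

8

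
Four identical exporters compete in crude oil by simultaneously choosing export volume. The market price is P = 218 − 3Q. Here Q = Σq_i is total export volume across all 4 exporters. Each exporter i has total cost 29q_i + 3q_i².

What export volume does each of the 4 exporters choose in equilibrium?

A representative exporter's profit is π_i = q_i(218 − 3Q) − 29q_i − 3q_i², with Q = q_i + Σ_{j≠i} q_j.
First-order condition: 189 − 12q_i − 3Σ_{j≠i} q_j = 0.
With identical exporters, set every q_j = q: then 189 − 12q − 9q = 0, i.e. q = 189/21 = 9.

9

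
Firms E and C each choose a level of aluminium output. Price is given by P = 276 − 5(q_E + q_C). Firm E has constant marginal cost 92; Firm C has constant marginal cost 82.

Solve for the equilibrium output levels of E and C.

11.6, 13.6

Firm E's profit: π = q_E(276 − 5(q_E + q_C)) − 92q_E.
∂π/∂q_E = 184 − 10q_E − 5q_C = 0, so q_E = 18.4 − 0.5q_C.
By the same steps for C: q_C = 19.4 − 0.5q_E.
Solving the two reaction functions simultaneously: (1 − (−0.5)(−0.5))q_E = 18.4 − 0.5·19.4, so 0.75q_E = 8.7 and q_E = 11.6.
Then q_C = 19.4 − 0.5·11.6 = 13.6.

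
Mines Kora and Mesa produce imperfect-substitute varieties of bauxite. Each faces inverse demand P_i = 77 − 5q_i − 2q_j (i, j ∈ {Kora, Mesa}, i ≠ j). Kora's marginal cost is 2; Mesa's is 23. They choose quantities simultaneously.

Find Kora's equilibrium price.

Mine Kora's profit: π = q_{Kora}(77 − 5q_{Kora} − 2q_{Mesa}) − 2q_{Kora}.
∂π/∂q_{Kora} = 75 − 10q_{Kora} − 2q_{Mesa} = 0 ⇒ q_{Kora} = 7.5 − 0.2q_{Mesa}.
Similarly q_{Mesa} = 5.4 − 0.2q_{Kora}.
Solving the two reaction functions simultaneously: (1 − (−0.2)(−0.2))q_{Kora} = 7.5 − 0.2·5.4, so 0.96q_{Kora} = 6.42 and q_{Kora} = 6.6875.
Then q_{Mesa} = 5.4 − 0.2·6.6875 = 4.0625.
P_{Kora} = 77 − 5·6.6875 − 2·4.0625 = 35.4375.

35.4375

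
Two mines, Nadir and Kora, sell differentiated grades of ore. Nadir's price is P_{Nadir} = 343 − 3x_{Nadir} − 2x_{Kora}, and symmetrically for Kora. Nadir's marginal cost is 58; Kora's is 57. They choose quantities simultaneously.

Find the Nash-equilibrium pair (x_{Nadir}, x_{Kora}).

Mine Nadir's profit: π = x_{Nadir}(343 − 3x_{Nadir} − 2x_{Kora}) − 58x_{Nadir}.
∂π/∂x_{Nadir} = 285 − 6x_{Nadir} − 2x_{Kora} = 0 ⇒ x_{Nadir} = 47.5 − (1/3)x_{Kora}.
Similarly x_{Kora} = 143/3 − (1/3)x_{Nadir}.
Plugging x_{Kora} into Nadir's best response: x_{Nadir} = 47.5 − (1/3)(143/3 − (1/3)x_{Nadir}) ⇒ (8/9)x_{Nadir} = 569/18, so x_{Nadir} = 35.5625.
Then x_{Kora} = 143/3 − (1/3)·35.5625 = 35.8125.

35.5625, 35.8125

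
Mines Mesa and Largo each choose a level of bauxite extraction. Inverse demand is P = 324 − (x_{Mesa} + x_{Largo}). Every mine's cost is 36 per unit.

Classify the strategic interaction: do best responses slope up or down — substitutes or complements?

strategic substitutes

Mine Mesa's profit: π = x_{Mesa}(324 − (x_{Mesa} + x_{Largo})) − 36x_{Mesa}.
∂π/∂x_{Mesa} = 288 − 2x_{Mesa} − x_{Largo} = 0, so x_{Mesa} = 144 − 0.5x_{Largo}.
The best-response slope dx_{Mesa}/dx_{Largo} = −0.5 < 0: the reaction function is downward-sloping, so the choices are strategic substitutes.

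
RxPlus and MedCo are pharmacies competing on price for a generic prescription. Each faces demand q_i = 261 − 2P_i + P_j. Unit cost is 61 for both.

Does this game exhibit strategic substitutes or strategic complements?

RxPlus's profit: π = (P_{RxPlus} − 61)(261 − 2P_{RxPlus} + P_{MedCo}).
∂π/∂P_{RxPlus} = 383 − 4P_{RxPlus} + P_{MedCo} = 0 ⇒ P_{RxPlus} = 95.75 + 0.25P_{MedCo}.
The best-response slope dP_{RxPlus}/dP_{MedCo} = 0.25 > 0: the reaction function is upward-sloping, so the choices are strategic complements.

strategic complements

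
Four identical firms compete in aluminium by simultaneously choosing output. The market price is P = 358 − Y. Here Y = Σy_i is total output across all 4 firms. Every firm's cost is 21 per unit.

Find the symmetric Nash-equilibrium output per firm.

A representative firm's profit is π_i = y_i(358 − Y) − 21y_i, with Y = y_i + Σ_{j≠i} y_j.
First-order condition: 337 − 2y_i − Σ_{j≠i} y_j = 0.
Imposing symmetry (y_j = y for all j) turns Σ_{j≠i} y_j into 3y, so 337 = 5y and y = 67.4.

67.4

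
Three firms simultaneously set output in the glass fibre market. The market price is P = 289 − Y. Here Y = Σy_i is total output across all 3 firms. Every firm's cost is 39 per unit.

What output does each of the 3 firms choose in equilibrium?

A representative firm's profit is π_i = y_i(289 − Y) − 39y_i, with Y = y_i + Σ_{j≠i} y_j.
First-order condition: 250 − 2y_i − Σ_{j≠i} y_j = 0.
With identical firms, set every y_j = y: then 250 − 2y − 2y = 0, i.e. y = 250/4 = 62.5.

62.5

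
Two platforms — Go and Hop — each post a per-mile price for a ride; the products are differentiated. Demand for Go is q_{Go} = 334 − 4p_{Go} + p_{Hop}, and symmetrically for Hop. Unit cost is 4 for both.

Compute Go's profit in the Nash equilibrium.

Go's profit: π = (p_{Go} − 4)(334 − 4p_{Go} + p_{Hop}).
∂π/∂p_{Go} = 350 − 8p_{Go} + p_{Hop} = 0 ⇒ p_{Go} = 43.75 + 0.125p_{Hop}.
By symmetry p_{Hop} = p_{Go}; substituting into the reaction function, 0.875p_{Go} = 43.75 and p_{Go} = 50.
q_{Go} = 334 − 4·50 + 50 = 184.
Profit = (50 − 4)·184 = 8464.

8464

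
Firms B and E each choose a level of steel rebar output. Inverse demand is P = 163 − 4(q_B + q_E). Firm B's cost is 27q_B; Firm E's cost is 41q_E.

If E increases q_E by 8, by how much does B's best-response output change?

Firm B's profit: π = q_B(163 − 4(q_B + q_E)) − 27q_B.
∂π/∂q_B = 136 − 8q_B − 4q_E = 0, so q_B = 17 − 0.5q_E.
The reaction-function slope is −0.5, so an 8-unit rise in q_E moves q_B by −0.5 × 8 = −4. B's best response falls — the actions are strategic substitutes.

-4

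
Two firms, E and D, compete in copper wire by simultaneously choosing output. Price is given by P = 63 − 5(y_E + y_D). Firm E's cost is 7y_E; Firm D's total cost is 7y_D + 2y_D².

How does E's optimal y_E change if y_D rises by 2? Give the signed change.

Firm E's profit: π = y_E(63 − 5(y_E + y_D)) − 7y_E.
∂π/∂y_E = 56 − 10y_E − 5y_D = 0, so y_E = 5.6 − 0.5y_D.
The reaction-function slope is −0.5, so a 2-unit rise in y_D moves y_E by −0.5 × 2 = −1. E's best response falls — the actions are strategic substitutes.

-1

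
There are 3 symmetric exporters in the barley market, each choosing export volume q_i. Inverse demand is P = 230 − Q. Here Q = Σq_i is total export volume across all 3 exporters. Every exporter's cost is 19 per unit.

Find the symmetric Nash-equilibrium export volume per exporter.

52.75

A representative exporter's profit is π_i = q_i(230 − Q) − 19q_i, with Q = q_i + Σ_{j≠i} q_j.
First-order condition: 211 − 2q_i − Σ_{j≠i} q_j = 0.
Imposing symmetry (q_j = q for all j) turns Σ_{j≠i} q_j into 2q, so 211 = 4q and q = 52.75.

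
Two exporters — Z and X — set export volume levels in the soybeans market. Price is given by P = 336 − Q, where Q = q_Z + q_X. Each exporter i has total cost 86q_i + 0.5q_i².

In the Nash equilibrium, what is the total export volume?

125

Exporter Z's profit: π = q_Z(336 − (q_Z + q_X)) − 86q_Z − 0.5q_Z².
∂π/∂q_Z = 250 − 3q_Z − q_X = 0, so q_Z = 250/3 − (1/3)q_X.
The game is symmetric, so in equilibrium q_X = q_Z: the reaction function gives (4/3)q_Z = 250/3, hence q_Z = 62.5.
Total export volume: 62.5 + 62.5 = 125.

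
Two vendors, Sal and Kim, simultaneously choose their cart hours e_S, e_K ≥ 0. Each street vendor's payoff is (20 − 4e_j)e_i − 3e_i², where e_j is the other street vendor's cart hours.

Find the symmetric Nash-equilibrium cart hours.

2

Sal's payoff is (20 − 4e_K)e_S − 3e_S².
∂π/∂e_S = 20 − 4e_K − 6e_S = 0, so e_S = 10/3 − (2/3)e_K.
Setting e_S = e_K in the reaction function: e_S = 10/3 − (2/3)e_S, so e_S = (10/3) / (5/3) = 2.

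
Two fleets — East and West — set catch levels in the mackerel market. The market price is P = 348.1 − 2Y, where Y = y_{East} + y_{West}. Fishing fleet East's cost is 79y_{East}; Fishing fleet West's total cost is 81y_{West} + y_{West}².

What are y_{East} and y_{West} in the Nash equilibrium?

54.02, 26.51

Fishing fleet East's profit: π = y_{East}(348.1 − 2(y_{East} + y_{West})) − 79y_{East}.
∂π/∂y_{East} = 269.1 − 4y_{East} − 2y_{West} = 0, so y_{East} = 67.275 − 0.5y_{West}.
For West: ∂π/∂y_{West} = 267.1 − 6y_{West} − 2y_{East} = 0 ⇒ y_{West} = 2671/60 − (1/3)y_{East}.
Solving the two reaction functions simultaneously: (1 − (−0.5)(−1/3))y_{East} = 67.275 − 0.5·(2671/60), so (5/6)y_{East} = 2701/60 and y_{East} = 54.02.
Then y_{West} = 2671/60 − (1/3)·54.02 = 26.51.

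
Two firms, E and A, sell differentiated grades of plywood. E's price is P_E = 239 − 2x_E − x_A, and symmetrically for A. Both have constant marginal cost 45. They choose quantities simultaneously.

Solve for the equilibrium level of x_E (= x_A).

38.8

Firm E's profit: π = x_E(239 − 2x_E − x_A) − 45x_E.
∂π/∂x_E = 194 − 4x_E − x_A = 0 ⇒ x_E = 48.5 − 0.25x_A.
By symmetry x_A = x_E; substituting into the reaction function, 1.25x_E = 48.5 and x_E = 38.8.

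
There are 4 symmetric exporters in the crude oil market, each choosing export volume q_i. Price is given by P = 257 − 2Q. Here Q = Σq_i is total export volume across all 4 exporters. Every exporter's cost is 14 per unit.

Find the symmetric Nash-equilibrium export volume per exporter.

A representative exporter's profit is π_i = q_i(257 − 2Q) − 14q_i, with Q = q_i + Σ_{j≠i} q_j.
First-order condition: 243 − 4q_i − 2Σ_{j≠i} q_j = 0.
Imposing symmetry (q_j = q for all j) turns Σ_{j≠i} q_j into 3q, so 243 = 10q and q = 24.3.

24.3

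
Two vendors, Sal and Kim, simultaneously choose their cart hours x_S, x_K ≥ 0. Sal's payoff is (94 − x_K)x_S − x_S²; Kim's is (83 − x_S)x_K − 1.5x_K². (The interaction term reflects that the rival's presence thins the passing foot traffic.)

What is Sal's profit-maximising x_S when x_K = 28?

Expanding Sal's payoff: 94x_S − x_Kx_S − x_S².
∂π/∂x_S = 94 − x_K − 2x_S = 0, so x_S = 47 − 0.5x_K.
At x_K = 28: x_S = 47 − 0.5·28 = 33.

33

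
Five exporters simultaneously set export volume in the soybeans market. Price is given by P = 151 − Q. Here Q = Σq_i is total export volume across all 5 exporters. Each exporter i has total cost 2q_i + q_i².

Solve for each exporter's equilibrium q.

18.625

A representative exporter's profit is π_i = q_i(151 − Q) − 2q_i − q_i², with Q = q_i + Σ_{j≠i} q_j.
First-order condition: 149 − 4q_i − Σ_{j≠i} q_j = 0.
In a symmetric equilibrium every exporter chooses the same q, so Σ_{j≠i} q_j = 4q. The condition becomes 149 − 8q = 0, giving q = 149/8 = 18.625.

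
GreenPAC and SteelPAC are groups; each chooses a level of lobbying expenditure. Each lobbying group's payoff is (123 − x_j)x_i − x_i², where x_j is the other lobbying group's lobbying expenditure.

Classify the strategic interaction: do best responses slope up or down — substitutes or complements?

strategic substitutes

GreenPAC's payoff is (123 − x_S)x_G − x_G².
∂π/∂x_G = 123 − x_S − 2x_G = 0, so x_G = 61.5 − 0.5x_S.
The best-response slope dx_G/dx_S = −0.5 < 0: the reaction function is downward-sloping, so the choices are strategic substitutes.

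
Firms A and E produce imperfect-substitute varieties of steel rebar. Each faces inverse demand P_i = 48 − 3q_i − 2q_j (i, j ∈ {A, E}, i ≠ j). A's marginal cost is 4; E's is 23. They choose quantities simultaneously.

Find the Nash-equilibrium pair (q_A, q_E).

6.6875, 1.9375

Firm A's profit: π = q_A(48 − 3q_A − 2q_E) − 4q_A.
∂π/∂q_A = 44 − 6q_A − 2q_E = 0 ⇒ q_A = 22/3 − (1/3)q_E.
Similarly q_E = 25/6 − (1/3)q_A.
Solving the two reaction functions simultaneously: (1 − (−1/3)(−1/3))q_A = 22/3 − (1/3)·(25/6), so (8/9)q_A = 107/18 and q_A = 6.6875.
Then q_E = 25/6 − (1/3)·6.6875 = 1.9375.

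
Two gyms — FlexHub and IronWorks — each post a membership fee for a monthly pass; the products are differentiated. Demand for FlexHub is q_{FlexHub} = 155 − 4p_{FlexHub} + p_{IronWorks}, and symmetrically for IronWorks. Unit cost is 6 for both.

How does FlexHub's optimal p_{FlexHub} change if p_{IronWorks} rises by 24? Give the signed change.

3

FlexHub's profit: π = (p_{FlexHub} − 6)(155 − 4p_{FlexHub} + p_{IronWorks}).
∂π/∂p_{FlexHub} = 179 − 8p_{FlexHub} + p_{IronWorks} = 0 ⇒ p_{FlexHub} = 22.375 + 0.125p_{IronWorks}.
The reaction-function slope is 0.125, so a 24-unit rise in p_{IronWorks} moves p_{FlexHub} by 0.125 × 24 = 3. FlexHub's best response rises — the actions are strategic complements.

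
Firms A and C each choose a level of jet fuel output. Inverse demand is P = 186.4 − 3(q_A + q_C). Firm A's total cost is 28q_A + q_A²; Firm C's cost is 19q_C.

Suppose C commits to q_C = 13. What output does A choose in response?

14.925

Firm A's profit: π = q_A(186.4 − 3(q_A + q_C)) − 28q_A − q_A².
∂π/∂q_A = 158.4 − 8q_A − 3q_C = 0, so q_A = 19.8 − 0.375q_C.
At q_C = 13: q_A = 19.8 − 0.375·13 = 14.925.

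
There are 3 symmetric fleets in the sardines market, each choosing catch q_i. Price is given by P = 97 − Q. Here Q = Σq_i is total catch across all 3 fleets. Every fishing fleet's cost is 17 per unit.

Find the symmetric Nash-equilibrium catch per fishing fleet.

A representative fishing fleet's profit is π_i = q_i(97 − Q) − 17q_i, with Q = q_i + Σ_{j≠i} q_j.
First-order condition: 80 − 2q_i − Σ_{j≠i} q_j = 0.
Imposing symmetry (q_j = q for all j) turns Σ_{j≠i} q_j into 2q, so 80 = 4q and q = 20.

20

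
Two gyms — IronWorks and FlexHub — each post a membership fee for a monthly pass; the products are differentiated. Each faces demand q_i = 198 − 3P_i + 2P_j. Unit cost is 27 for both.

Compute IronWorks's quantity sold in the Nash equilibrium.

IronWorks's profit: π = (P_{IronWorks} − 27)(198 − 3P_{IronWorks} + 2P_{FlexHub}).
∂π/∂P_{IronWorks} = 279 − 6P_{IronWorks} + 2P_{FlexHub} = 0 ⇒ P_{IronWorks} = 46.5 + (1/3)P_{FlexHub}.
Setting P_{IronWorks} = P_{FlexHub} in the reaction function: P_{IronWorks} = 46.5 + (1/3)P_{IronWorks}, so P_{IronWorks} = 46.5 / (2/3) = 69.75.
q_{IronWorks} = 198 − 3·69.75 + 2·69.75 = 128.25.

128.25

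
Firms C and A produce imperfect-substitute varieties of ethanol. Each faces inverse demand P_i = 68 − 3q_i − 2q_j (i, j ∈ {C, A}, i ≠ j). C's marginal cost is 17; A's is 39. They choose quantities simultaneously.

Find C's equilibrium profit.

Firm C's profit: π = q_C(68 − 3q_C − 2q_A) − 17q_C.
∂π/∂q_C = 51 − 6q_C − 2q_A = 0 ⇒ q_C = 8.5 − (1/3)q_A.
Similarly q_A = 29/6 − (1/3)q_C.
Substituting the second reaction function into the first: q_C = 8.5 − (1/3)(29/6 − (1/3)q_C), which gives (8/9)q_C = 62/9 ⇒ q_C = 7.75.
Then q_A = 29/6 − (1/3)·7.75 = 2.25.
P_C = 68 − 3·7.75 − 2·2.25 = 40.25.
Profit = (40.25 − 17)·7.75 = 180.1875.

180.1875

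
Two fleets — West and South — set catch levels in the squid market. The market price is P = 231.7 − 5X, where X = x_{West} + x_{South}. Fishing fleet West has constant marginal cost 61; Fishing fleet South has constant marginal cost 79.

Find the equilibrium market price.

Fishing fleet West's profit: π = x_{West}(231.7 − 5(x_{West} + x_{South})) − 61x_{West}.
∂π/∂x_{West} = 170.7 − 10x_{West} − 5x_{South} = 0, so x_{West} = 17.07 − 0.5x_{South}.
By the same steps for South: x_{South} = 15.27 − 0.5x_{West}.
Substituting the second reaction function into the first: x_{West} = 17.07 − 0.5(15.27 − 0.5x_{West}), which gives 0.75x_{West} = 9.435 ⇒ x_{West} = 12.58.
Then x_{South} = 15.27 − 0.5·12.58 = 8.98.
Equilibrium price: P = 231.7 − 5·21.56 = 123.9.

123.9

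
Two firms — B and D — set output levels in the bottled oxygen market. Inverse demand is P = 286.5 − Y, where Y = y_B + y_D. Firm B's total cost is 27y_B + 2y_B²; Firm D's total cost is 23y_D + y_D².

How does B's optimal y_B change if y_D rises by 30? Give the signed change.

Firm B's profit: π = y_B(286.5 − (y_B + y_D)) − 27y_B − 2y_B².
∂π/∂y_B = 259.5 − 6y_B − y_D = 0, so y_B = 43.25 − (1/6)y_D.
The reaction-function slope is −1/6, so a 30-unit rise in y_D moves y_B by −1/6 × 30 = −5. B's best response falls — the actions are strategic substitutes.

-5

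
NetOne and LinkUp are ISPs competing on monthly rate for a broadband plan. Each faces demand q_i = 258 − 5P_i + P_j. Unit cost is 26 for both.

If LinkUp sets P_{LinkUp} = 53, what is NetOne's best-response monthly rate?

44.1

NetOne's profit: π = (P_{NetOne} − 26)(258 − 5P_{NetOne} + P_{LinkUp}).
∂π/∂P_{NetOne} = 388 − 10P_{NetOne} + P_{LinkUp} = 0 ⇒ P_{NetOne} = 38.8 + 0.1P_{LinkUp}.
At P_{LinkUp} = 53: P_{NetOne} = 38.8 + 0.1·53 = 44.1.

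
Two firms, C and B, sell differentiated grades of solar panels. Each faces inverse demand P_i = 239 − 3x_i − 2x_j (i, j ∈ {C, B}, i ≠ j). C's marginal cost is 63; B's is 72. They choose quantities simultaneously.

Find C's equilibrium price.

130.6875

Firm C's profit: π = x_C(239 − 3x_C − 2x_B) − 63x_C.
∂π/∂x_C = 176 − 6x_C − 2x_B = 0 ⇒ x_C = 88/3 − (1/3)x_B.
Similarly x_B = 167/6 − (1/3)x_C.
Substituting the second reaction function into the first: x_C = 88/3 − (1/3)(167/6 − (1/3)x_C), which gives (8/9)x_C = 361/18 ⇒ x_C = 22.5625.
Then x_B = 167/6 − (1/3)·22.5625 = 20.3125.
P_C = 239 − 3·22.5625 − 2·20.3125 = 130.6875.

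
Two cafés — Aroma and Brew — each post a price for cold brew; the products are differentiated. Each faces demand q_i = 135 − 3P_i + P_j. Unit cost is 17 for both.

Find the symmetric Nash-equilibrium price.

37.2

Aroma's profit: π = (P_{Aroma} − 17)(135 − 3P_{Aroma} + P_{Brew}).
∂π/∂P_{Aroma} = 186 − 6P_{Aroma} + P_{Brew} = 0 ⇒ P_{Aroma} = 31 + (1/6)P_{Brew}.
Setting P_{Aroma} = P_{Brew} in the reaction function: P_{Aroma} = 31 + (1/6)P_{Aroma}, so P_{Aroma} = 31 / (5/6) = 37.2.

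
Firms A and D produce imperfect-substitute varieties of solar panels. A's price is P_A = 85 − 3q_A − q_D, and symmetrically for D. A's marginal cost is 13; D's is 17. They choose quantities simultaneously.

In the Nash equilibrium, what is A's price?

Firm A's profit: π = q_A(85 − 3q_A − q_D) − 13q_A.
∂π/∂q_A = 72 − 6q_A − q_D = 0 ⇒ q_A = 12 − (1/6)q_D.
Similarly q_D = 34/3 − (1/6)q_A.
Solving the two reaction functions simultaneously: (1 − (−1/6)(−1/6))q_A = 12 − (1/6)·(34/3), so (35/36)q_A = 91/9 and q_A = 10.4.
Then q_D = 34/3 − (1/6)·10.4 = 9.6.
P_A = 85 − 3·10.4 − 9.6 = 44.2.

44.2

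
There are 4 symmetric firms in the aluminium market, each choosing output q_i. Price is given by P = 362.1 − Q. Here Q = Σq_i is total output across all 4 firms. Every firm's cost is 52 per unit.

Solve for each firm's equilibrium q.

A representative firm's profit is π_i = q_i(362.1 − Q) − 52q_i, with Q = q_i + Σ_{j≠i} q_j.
First-order condition: 310.1 − 2q_i − Σ_{j≠i} q_j = 0.
In a symmetric equilibrium every firm chooses the same q, so Σ_{j≠i} q_j = 3q. The condition becomes 310.1 − 5q = 0, giving q = 310.1/5 = 62.02.

62.02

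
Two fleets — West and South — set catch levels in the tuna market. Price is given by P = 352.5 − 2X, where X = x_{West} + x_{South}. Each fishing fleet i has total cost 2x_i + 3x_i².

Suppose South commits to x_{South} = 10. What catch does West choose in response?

Fishing fleet West's profit: π = x_{West}(352.5 − 2(x_{West} + x_{South})) − 2x_{West} − 3x_{West}².
∂π/∂x_{West} = 350.5 − 10x_{West} − 2x_{South} = 0, so x_{West} = 35.05 − 0.2x_{South}.
At x_{South} = 10: x_{West} = 35.05 − 0.2·10 = 33.05.

33.05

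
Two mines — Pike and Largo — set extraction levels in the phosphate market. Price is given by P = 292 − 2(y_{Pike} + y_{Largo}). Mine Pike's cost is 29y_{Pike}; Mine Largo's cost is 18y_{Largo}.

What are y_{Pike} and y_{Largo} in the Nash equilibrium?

42, 47.5

Mine Pike's profit: π = y_{Pike}(292 − 2(y_{Pike} + y_{Largo})) − 29y_{Pike}.
∂π/∂y_{Pike} = 263 − 4y_{Pike} − 2y_{Largo} = 0, so y_{Pike} = 65.75 − 0.5y_{Largo}.
By the same steps for Largo: y_{Largo} = 68.5 − 0.5y_{Pike}.
Substituting the second reaction function into the first: y_{Pike} = 65.75 − 0.5(68.5 − 0.5y_{Pike}), which gives 0.75y_{Pike} = 31.5 ⇒ y_{Pike} = 42.
Then y_{Largo} = 68.5 − 0.5·42 = 47.5.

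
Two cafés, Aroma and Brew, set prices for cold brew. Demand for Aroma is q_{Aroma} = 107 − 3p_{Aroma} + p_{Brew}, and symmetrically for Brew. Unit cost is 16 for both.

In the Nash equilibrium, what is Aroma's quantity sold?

Aroma's profit: π = (p_{Aroma} − 16)(107 − 3p_{Aroma} + p_{Brew}).
∂π/∂p_{Aroma} = 155 − 6p_{Aroma} + p_{Brew} = 0 ⇒ p_{Aroma} = 155/6 + (1/6)p_{Brew}.
The game is symmetric, so in equilibrium p_{Brew} = p_{Aroma}: the reaction function gives (5/6)p_{Aroma} = 155/6, hence p_{Aroma} = 31.
q_{Aroma} = 107 − 3·31 + 31 = 45.

45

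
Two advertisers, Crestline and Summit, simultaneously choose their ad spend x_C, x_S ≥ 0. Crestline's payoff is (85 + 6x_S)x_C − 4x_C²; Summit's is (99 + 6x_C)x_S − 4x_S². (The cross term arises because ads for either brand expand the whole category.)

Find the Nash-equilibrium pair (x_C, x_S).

Expanding Crestline's payoff: 85x_C + 6x_Sx_C − 4x_C².
∂π/∂x_C = 85 + 6x_S − 8x_C = 0, so x_C = 10.625 + 0.75x_S.
Likewise for Summit: x_S = 12.375 + 0.75x_C.
Substituting the second reaction function into the first: x_C = 10.625 + 0.75(12.375 + 0.75x_C), which gives 0.4375x_C = 637/32 ⇒ x_C = 45.5.
Then x_S = 12.375 + 0.75·45.5 = 46.5.

45.5, 46.5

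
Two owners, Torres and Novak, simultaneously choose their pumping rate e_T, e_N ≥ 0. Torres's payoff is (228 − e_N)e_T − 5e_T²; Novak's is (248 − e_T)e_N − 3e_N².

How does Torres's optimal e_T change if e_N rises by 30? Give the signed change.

-3

Expanding Torres's payoff: 228e_T − e_Ne_T − 5e_T².
∂π/∂e_T = 228 − e_N − 10e_T = 0, so e_T = 22.8 − 0.1e_N.
The reaction-function slope is −0.1, so a 30-unit rise in e_N moves e_T by −0.1 × 30 = −3. Torres's best response falls — the actions are strategic substitutes.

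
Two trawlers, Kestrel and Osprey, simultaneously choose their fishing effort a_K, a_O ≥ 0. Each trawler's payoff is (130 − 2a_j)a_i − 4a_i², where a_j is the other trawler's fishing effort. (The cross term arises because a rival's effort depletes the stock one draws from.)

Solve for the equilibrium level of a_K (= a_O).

13

Kestrel's payoff is (130 − 2a_O)a_K − 4a_K².
∂π/∂a_K = 130 − 2a_O − 8a_K = 0, so a_K = 16.25 − 0.25a_O.
By symmetry a_O = a_K; substituting into the reaction function, 1.25a_K = 16.25 and a_K = 13.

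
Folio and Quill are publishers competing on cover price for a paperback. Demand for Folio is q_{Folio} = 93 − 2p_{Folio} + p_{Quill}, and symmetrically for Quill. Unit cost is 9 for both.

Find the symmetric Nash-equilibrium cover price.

37

Folio's profit: π = (p_{Folio} − 9)(93 − 2p_{Folio} + p_{Quill}).
∂π/∂p_{Folio} = 111 − 4p_{Folio} + p_{Quill} = 0 ⇒ p_{Folio} = 27.75 + 0.25p_{Quill}.
By symmetry p_{Quill} = p_{Folio}; substituting into the reaction function, 0.75p_{Folio} = 27.75 and p_{Folio} = 37.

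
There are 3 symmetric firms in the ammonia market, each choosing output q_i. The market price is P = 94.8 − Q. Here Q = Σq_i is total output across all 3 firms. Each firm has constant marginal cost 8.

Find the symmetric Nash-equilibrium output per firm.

21.7

A representative firm's profit is π_i = q_i(94.8 − Q) − 8q_i, with Q = q_i + Σ_{j≠i} q_j.
First-order condition: 86.8 − 2q_i − Σ_{j≠i} q_j = 0.
With identical firms, set every q_j = q: then 86.8 − 2q − 2q = 0, i.e. q = 86.8/4 = 21.7.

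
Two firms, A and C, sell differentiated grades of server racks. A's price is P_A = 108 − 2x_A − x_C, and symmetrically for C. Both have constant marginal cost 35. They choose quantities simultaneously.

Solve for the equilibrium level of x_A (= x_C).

14.6

Firm A's profit: π = x_A(108 − 2x_A − x_C) − 35x_A.
∂π/∂x_A = 73 − 4x_A − x_C = 0 ⇒ x_A = 18.25 − 0.25x_C.
By symmetry x_C = x_A; substituting into the reaction function, 1.25x_A = 18.25 and x_A = 14.6.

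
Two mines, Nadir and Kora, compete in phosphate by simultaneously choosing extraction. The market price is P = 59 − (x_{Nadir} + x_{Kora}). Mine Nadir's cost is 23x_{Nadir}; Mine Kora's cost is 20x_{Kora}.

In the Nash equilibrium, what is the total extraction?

25

Mine Nadir's profit: π = x_{Nadir}(59 − (x_{Nadir} + x_{Kora})) − 23x_{Nadir}.
∂π/∂x_{Nadir} = 36 − 2x_{Nadir} − x_{Kora} = 0, so x_{Nadir} = 18 − 0.5x_{Kora}.
By the same steps for Kora: x_{Kora} = 19.5 − 0.5x_{Nadir}.
Substituting the second reaction function into the first: x_{Nadir} = 18 − 0.5(19.5 − 0.5x_{Nadir}), which gives 0.75x_{Nadir} = 8.25 ⇒ x_{Nadir} = 11.
Then x_{Kora} = 19.5 − 0.5·11 = 14.
Total extraction: 11 + 14 = 25.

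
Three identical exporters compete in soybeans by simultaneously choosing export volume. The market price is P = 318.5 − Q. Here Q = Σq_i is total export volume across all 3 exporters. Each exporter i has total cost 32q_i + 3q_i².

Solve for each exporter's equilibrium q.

A representative exporter's profit is π_i = q_i(318.5 − Q) − 32q_i − 3q_i², with Q = q_i + Σ_{j≠i} q_j.
First-order condition: 286.5 − 8q_i − Σ_{j≠i} q_j = 0.
Imposing symmetry (q_j = q for all j) turns Σ_{j≠i} q_j into 2q, so 286.5 = 10q and q = 28.65.

28.65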